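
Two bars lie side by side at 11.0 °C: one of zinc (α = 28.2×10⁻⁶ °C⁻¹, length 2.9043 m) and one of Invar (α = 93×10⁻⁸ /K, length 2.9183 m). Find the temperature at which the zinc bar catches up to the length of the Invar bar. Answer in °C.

T = 187.8 °C

L₁(1 + α₁ΔT) = L₂(1 + α₂ΔT) ⇒ ΔT = (L₂ − L₁)/(α₁L₁ − α₂L₂)
L₂ − L₁ = 2.9183 − 2.9043 = 1.40×10⁻² m
α₁L₁ − α₂L₂ = 28.2×10⁻⁶×2.9043 − 93×10⁻⁸×2.9183 = 7.9187241×10⁻⁵ m/K
ΔT = 1.40×10⁻² / 7.9187241×10⁻⁵ = 176.796 K
T = 11.0 + 176.796 = 187.796 °C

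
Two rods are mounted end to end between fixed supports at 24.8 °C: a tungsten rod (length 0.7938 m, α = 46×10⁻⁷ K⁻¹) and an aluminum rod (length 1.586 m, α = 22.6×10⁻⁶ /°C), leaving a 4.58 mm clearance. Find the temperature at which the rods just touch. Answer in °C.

T = 141 °C

α₁L₁ = 3.65148×10⁻⁶ m/K, α₂L₂ = 3.58436×10⁻⁵ m/K → total 3.949508×10⁻⁵ m/K
ΔT = g/(α₁L₁+α₂L₂) = 4.58×10⁻³ / 3.949508×10⁻⁵ = 115.96 K
T = 24.8 + 115.96 = 140.76 °C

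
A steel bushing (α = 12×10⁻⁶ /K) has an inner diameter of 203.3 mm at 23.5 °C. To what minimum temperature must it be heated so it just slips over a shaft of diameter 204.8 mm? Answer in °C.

T = 638 °C

Required Δd = 204.8 − 203.3 = 1.5 mm
Δd = αd₀ΔT ⇒ ΔT = Δd/(αd₀) = 1.5 / (12×10⁻⁶ × 203.3) = 614.85 K
T_min = 23.5 + 614.85 = 638.35 °C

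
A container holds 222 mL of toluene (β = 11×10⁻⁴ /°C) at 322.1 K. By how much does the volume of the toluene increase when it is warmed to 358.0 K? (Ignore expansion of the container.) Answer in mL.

|ΔT| = |358.0 − 322.1| = 35.9 K
ΔV = βV₀ΔT = (11×10⁻⁴)(222)(35.9) = 8.77 mL

ΔV = 8.77 mL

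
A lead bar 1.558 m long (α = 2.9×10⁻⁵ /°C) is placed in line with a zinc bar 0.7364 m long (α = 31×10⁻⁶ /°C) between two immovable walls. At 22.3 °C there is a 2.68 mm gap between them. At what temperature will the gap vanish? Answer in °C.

T = 61.7 °C

α₁L₁ = 4.5182×10⁻⁵ m/K, α₂L₂ = 2.28284×10⁻⁵ m/K → total 6.80104×10⁻⁵ m/K
ΔT = g/(α₁L₁+α₂L₂) = 2.68×10⁻³ / 6.80104×10⁻⁵ = 39.406 K
T = 22.3 + 39.406 = 61.706 °C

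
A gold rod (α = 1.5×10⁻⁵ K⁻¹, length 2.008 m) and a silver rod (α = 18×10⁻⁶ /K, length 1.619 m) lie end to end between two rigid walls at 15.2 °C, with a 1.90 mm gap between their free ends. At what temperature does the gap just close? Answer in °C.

T = 47.3 °C

α₁L₁ = 3.012×10⁻⁵ m/K, α₂L₂ = 2.9142×10⁻⁵ m/K → total 5.9262×10⁻⁵ m/K
ΔT = g/(α₁L₁+α₂L₂) = 1.90×10⁻³ / 5.9262×10⁻⁵ = 32.061 K
T = 15.2 + 32.061 = 47.261 °C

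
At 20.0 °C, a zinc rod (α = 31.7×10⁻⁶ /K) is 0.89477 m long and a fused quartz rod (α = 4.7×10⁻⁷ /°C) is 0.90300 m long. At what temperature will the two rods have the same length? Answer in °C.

Equal length when α₁L₁ΔT − α₂L₂ΔT = L₂ − L₁ = 8.23×10⁻³ m
α₁L₁ = 2.8364209×10⁻⁵, α₂L₂ = 4.2441×10⁻⁷ → Δ(αL) = 2.7939799×10⁻⁵ m/K
ΔT = 8.23×10⁻³ / 2.7939799×10⁻⁵ = 294.562 K, so T = 20.0 + 294.562 = 314.562 °C

T = 314.6 °C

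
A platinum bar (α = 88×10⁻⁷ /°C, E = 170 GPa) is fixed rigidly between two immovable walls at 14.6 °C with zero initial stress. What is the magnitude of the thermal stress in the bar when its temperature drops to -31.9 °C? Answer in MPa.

σ = 69.6 MPa

Fully constrained: the free strain ε = αΔT is blocked, so σ = Eε = EαΔT.
|ΔT| = 46.5 K
σ = 170×10⁹ × 88×10⁻⁷ × 46.5 = 6.96×10⁷ Pa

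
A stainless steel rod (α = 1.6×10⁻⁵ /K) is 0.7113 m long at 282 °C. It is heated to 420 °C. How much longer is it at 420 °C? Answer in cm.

ΔL = 0.157 cm

|ΔT| = |420 − 282| = 138 K
ΔL = αL₀ΔT = (1.6×10⁻⁵)(0.7113)(138) = 1.57×10⁻³ m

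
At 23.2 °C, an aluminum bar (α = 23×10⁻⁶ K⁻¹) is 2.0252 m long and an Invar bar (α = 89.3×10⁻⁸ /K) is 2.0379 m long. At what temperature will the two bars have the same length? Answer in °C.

Equal length when α₁L₁ΔT − α₂L₂ΔT = L₂ − L₁ = 1.27×10⁻² m
α₁L₁ = 4.65796×10⁻⁵, α₂L₂ = 1.8198447×10⁻⁶ → Δ(αL) = 4.47597553×10⁻⁵ m/K
ΔT = 1.27×10⁻² / 4.47597553×10⁻⁵ = 283.737 K, so T = 23.2 + 283.737 = 306.937 °C

T = 306.9 °C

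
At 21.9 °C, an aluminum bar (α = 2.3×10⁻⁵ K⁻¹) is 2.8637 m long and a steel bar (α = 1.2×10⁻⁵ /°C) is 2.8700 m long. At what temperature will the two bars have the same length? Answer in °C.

T = 222.4 °C

L₁(1 + α₁ΔT) = L₂(1 + α₂ΔT) ⇒ ΔT = (L₂ − L₁)/(α₁L₁ − α₂L₂)
L₂ − L₁ = 2.8700 − 2.8637 = 6.30×10⁻³ m
α₁L₁ − α₂L₂ = 2.3×10⁻⁵×2.8637 − 1.2×10⁻⁵×2.8700 = 3.14251×10⁻⁵ m/K
ΔT = 6.30×10⁻³ / 3.14251×10⁻⁵ = 200.477 K
T = 21.9 + 200.477 = 222.377 °C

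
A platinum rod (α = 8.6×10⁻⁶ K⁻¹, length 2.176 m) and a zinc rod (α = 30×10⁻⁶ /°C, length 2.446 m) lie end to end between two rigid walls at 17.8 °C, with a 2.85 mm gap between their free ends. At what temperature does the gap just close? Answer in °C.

Gap closes when ΔL₁ + ΔL₂ = 2.85 mm = 2.85×10⁻³ m
(α₁L₁ + α₂L₂)ΔT = g
α₁L₁ + α₂L₂ = 8.6×10⁻⁶×2.176 + 30×10⁻⁶×2.446 = 9.20936×10⁻⁵ m/K
ΔT = 2.85×10⁻³ / 9.20936×10⁻⁵ = 30.947 K
T = 17.8 + 30.947 = 48.747 °C

T = 48.7 °C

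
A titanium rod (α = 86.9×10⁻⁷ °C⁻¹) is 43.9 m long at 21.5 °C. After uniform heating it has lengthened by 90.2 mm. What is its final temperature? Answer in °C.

ΔL = αL₀ΔT ⇒ ΔT = ΔL / (αL₀)
ΔT = 90.2×10⁻³ m / (86.9×10⁻⁷ × 43.9 m) = 236.44 K
T = 21.5 + 236.44 = 257.94 °C

T = 258 °C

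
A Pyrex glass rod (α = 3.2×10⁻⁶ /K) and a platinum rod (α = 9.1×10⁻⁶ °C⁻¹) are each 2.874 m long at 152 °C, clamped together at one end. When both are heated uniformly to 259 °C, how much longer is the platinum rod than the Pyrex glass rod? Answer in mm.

ΔT = 107 K
Pyrex glass: ΔL = 3.2×10⁻⁶ × 2.874 m × 107 = 9.8406×10⁻⁴ m = 0.98406 mm
platinum: ΔL = 9.1×10⁻⁶ × 2.874 m × 107 = 2.7984×10⁻³ m = 2.7984 mm
difference = 2.7984 − 0.98406 = 1.81434 mm

1.81 mm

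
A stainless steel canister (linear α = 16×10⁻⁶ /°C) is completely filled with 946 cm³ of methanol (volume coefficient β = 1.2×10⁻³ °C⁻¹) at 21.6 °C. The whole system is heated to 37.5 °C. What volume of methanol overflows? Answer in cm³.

17.3 cm³

The canister also expands: β_container ≈ 3α = 4.8×10⁻⁵ /K
Net overflow = V₀(β_liq − 3α_cont)ΔT
β − 3α = 1.20×10⁻³ − 4.8×10⁻⁵ = 1.152×10⁻³ /K; ΔT = 15.9 K
ΔV = 946 × 1.152×10⁻³ × 15.9 = 17.3 cm³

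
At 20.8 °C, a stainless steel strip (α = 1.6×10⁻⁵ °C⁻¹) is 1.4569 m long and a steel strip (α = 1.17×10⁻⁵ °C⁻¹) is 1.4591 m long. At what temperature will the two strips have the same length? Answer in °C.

Equal length when α₁L₁ΔT − α₂L₂ΔT = L₂ − L₁ = 2.20×10⁻³ m
α₁L₁ = 2.33104×10⁻⁵, α₂L₂ = 1.707147×10⁻⁵ → Δ(αL) = 6.23893×10⁻⁶ m/K
ΔT = 2.20×10⁻³ / 6.23893×10⁻⁶ = 352.625 K, so T = 20.8 + 352.625 = 373.425 °C

T = 373.4 °C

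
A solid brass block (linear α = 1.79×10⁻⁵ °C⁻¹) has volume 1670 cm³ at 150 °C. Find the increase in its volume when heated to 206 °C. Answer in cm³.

ΔV = 5.02 cm³

Isotropic solid: β ≈ 3α = 5.4×10⁻⁵ /K; ΔT = 56 K
ΔV = 3αV₀ΔT = 3(1.79×10⁻⁵)(1670)(56) = 5.02 cm³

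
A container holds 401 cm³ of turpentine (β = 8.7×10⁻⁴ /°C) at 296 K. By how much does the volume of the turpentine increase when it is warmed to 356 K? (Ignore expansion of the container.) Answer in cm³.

ΔV = 20.9 cm³

|ΔT| = |356 − 296| = 60 K
ΔV = βV₀ΔT = (8.7×10⁻⁴)(401)(60) = 20.9 cm³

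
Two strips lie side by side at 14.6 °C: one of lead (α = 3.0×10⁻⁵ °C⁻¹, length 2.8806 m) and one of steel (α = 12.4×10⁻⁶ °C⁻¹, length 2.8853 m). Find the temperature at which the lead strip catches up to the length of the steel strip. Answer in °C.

T = 107.4 °C

L₁(1 + α₁ΔT) = L₂(1 + α₂ΔT) ⇒ ΔT = (L₂ − L₁)/(α₁L₁ − α₂L₂)
L₂ − L₁ = 2.8853 − 2.8806 = 4.70×10⁻³ m
α₁L₁ − α₂L₂ = 3.0×10⁻⁵×2.8806 − 12.4×10⁻⁶×2.8853 = 5.064028×10⁻⁵ m/K
ΔT = 4.70×10⁻³ / 5.064028×10⁻⁵ = 92.811 K
T = 14.6 + 92.811 = 107.411 °C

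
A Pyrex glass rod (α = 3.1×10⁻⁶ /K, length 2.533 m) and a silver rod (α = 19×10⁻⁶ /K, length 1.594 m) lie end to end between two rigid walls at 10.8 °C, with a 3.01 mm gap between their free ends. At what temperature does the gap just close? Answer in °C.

T = 89.7 °C

α₁L₁ = 7.8523×10⁻⁶ m/K, α₂L₂ = 3.0286×10⁻⁵ m/K → total 3.81383×10⁻⁵ m/K
ΔT = g/(α₁L₁+α₂L₂) = 3.01×10⁻³ / 3.81383×10⁻⁵ = 78.923 K
T = 10.8 + 78.923 = 89.723 °C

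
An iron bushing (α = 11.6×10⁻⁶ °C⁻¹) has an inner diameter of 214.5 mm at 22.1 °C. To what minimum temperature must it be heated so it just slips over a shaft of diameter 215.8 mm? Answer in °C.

Required Δd = 215.8 − 214.5 = 1.3 mm
Δd = αd₀ΔT ⇒ ΔT = Δd/(αd₀) = 1.3 / (11.6×10⁻⁶ × 214.5) = 522.47 K
T_min = 22.1 + 522.47 = 544.57 °C

T = 545 °C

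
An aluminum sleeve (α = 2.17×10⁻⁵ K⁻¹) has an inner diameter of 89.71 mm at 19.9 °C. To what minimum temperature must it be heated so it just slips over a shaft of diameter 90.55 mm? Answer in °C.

Required Δd = 90.55 − 89.71 = 0.84 mm
Δd = αd₀ΔT ⇒ ΔT = Δd/(αd₀) = 0.84 / (2.17×10⁻⁵ × 89.71) = 431.50 K
T_min = 19.9 + 431.50 = 451.40 °C

T = 451 °C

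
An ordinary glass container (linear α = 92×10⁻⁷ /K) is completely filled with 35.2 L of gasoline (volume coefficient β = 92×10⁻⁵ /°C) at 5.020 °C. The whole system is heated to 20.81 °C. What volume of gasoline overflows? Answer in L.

The container also expands: β_container ≈ 3α = 2.76×10⁻⁵ /K
Net overflow = V₀(β_liq − 3α_cont)ΔT
β − 3α = 9.20×10⁻⁴ − 2.76×10⁻⁵ = 8.924×10⁻⁴ /K; ΔT = 15.790 K
ΔV = 35.2 × 8.924×10⁻⁴ × 15.790 = 0.496 L

0.496 L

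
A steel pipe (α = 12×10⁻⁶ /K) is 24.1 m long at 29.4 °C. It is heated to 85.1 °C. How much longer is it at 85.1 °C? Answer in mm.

|ΔT| = |85.1 − 29.4| = 55.7 K
ΔL = αL₀ΔT = (12×10⁻⁶)(24.1)(55.7) = 1.61×10⁻² m

ΔL = 16.1 mm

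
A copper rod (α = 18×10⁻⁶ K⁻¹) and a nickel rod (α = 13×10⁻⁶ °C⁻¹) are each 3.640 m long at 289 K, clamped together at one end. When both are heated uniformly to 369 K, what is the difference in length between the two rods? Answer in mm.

ΔT = 80 K
copper: ΔL = 18×10⁻⁶ × 3.640 m × 80 = 5.2416×10⁻³ m = 5.2416 mm
nickel: ΔL = 13×10⁻⁶ × 3.640 m × 80 = 3.7856×10⁻³ m = 3.7856 mm
difference = 5.2416 − 3.7856 = 1.4560 mm

1.46 mm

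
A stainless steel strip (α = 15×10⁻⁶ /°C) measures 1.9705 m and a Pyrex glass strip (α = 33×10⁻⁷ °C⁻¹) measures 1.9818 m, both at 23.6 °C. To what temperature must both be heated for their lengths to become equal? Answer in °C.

T = 514.5 °C

L₁(1 + α₁ΔT) = L₂(1 + α₂ΔT) ⇒ ΔT = (L₂ − L₁)/(α₁L₁ − α₂L₂)
L₂ − L₁ = 1.9818 − 1.9705 = 1.13×10⁻² m
α₁L₁ − α₂L₂ = 15×10⁻⁶×1.9705 − 33×10⁻⁷×1.9818 = 2.301756×10⁻⁵ m/K
ΔT = 1.13×10⁻² / 2.301756×10⁻⁵ = 490.930 K
T = 23.6 + 490.930 = 514.530 °C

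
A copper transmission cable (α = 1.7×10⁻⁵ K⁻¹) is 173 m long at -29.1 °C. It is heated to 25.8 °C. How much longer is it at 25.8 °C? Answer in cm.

ΔL = 16.1 cm

|ΔT| = |25.8 − (-29.1)| = 54.9 K
ΔL = αL₀ΔT = (1.7×10⁻⁵)(173)(54.9) = 1.61×10⁻¹ m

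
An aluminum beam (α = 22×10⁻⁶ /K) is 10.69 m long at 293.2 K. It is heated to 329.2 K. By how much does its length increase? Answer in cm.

|ΔT| = |329.2 − 293.2| = 36.0 K
ΔL = αL₀ΔT = (22×10⁻⁶)(10.69)(36.0) = 8.47×10⁻³ m

ΔL = 0.847 cm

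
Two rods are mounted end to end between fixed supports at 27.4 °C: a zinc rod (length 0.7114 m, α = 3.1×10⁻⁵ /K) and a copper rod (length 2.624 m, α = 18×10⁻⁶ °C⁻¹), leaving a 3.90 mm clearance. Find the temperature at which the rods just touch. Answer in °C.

α₁L₁ = 2.20534×10⁻⁵ m/K, α₂L₂ = 4.7232×10⁻⁵ m/K → total 6.92854×10⁻⁵ m/K
ΔT = g/(α₁L₁+α₂L₂) = 3.90×10⁻³ / 6.92854×10⁻⁵ = 56.289 K
T = 27.4 + 56.289 = 83.689 °C

T = 83.7 °C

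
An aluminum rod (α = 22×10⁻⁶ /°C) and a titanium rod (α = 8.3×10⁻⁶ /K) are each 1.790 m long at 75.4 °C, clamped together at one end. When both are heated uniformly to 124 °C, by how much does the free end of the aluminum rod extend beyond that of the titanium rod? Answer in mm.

ΔT = 48.6 K
aluminum: ΔL = 22×10⁻⁶ × 1.790 m × 48.6 = 1.9139×10⁻³ m = 1.9139 mm
titanium: ΔL = 8.3×10⁻⁶ × 1.790 m × 48.6 = 7.2205×10⁻⁴ m = 0.72205 mm
difference = 1.9139 − 0.72205 = 1.19185 mm

1.19 mm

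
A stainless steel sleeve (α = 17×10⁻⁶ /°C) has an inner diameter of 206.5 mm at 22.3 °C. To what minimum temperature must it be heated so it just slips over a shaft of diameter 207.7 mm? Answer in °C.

Required Δd = 207.7 − 206.5 = 1.2 mm
Δd = αd₀ΔT ⇒ ΔT = Δd/(αd₀) = 1.2 / (17×10⁻⁶ × 206.5) = 341.83 K
T_min = 22.3 + 341.83 = 364.13 °C

T = 364 °C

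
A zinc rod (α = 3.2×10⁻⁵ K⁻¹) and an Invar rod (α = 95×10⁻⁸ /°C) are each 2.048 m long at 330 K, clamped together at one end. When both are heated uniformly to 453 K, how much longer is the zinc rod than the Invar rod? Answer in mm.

ΔT = 123 K
zinc: ΔL = 3.2×10⁻⁵ × 2.048 m × 123 = 8.0609×10⁻³ m = 8.0609 mm
Invar: ΔL = 95×10⁻⁸ × 2.048 m × 123 = 2.3931×10⁻⁴ m = 0.23931 mm
difference = 8.0609 − 0.23931 = 7.82159 mm

7.82 mm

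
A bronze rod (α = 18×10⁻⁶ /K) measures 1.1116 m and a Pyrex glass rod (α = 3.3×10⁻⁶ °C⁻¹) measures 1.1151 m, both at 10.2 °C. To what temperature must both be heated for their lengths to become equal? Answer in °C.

Equal length when α₁L₁ΔT − α₂L₂ΔT = L₂ − L₁ = 3.50×10⁻³ m
α₁L₁ = 2.00088×10⁻⁵, α₂L₂ = 3.67983×10⁻⁶ → Δ(αL) = 1.632897×10⁻⁵ m/K
ΔT = 3.50×10⁻³ / 1.632897×10⁻⁵ = 214.343 K, so T = 10.2 + 214.343 = 224.543 °C

T = 224.5 °C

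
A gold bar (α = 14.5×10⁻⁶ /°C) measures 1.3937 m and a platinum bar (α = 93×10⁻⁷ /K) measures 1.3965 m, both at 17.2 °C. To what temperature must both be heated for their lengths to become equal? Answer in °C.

Equal length when α₁L₁ΔT − α₂L₂ΔT = L₂ − L₁ = 2.80×10⁻³ m
α₁L₁ = 2.020865×10⁻⁵, α₂L₂ = 1.298745×10⁻⁵ → Δ(αL) = 7.2212×10⁻⁶ m/K
ΔT = 2.80×10⁻³ / 7.2212×10⁻⁶ = 387.747 K, so T = 17.2 + 387.747 = 404.947 °C

T = 404.9 °C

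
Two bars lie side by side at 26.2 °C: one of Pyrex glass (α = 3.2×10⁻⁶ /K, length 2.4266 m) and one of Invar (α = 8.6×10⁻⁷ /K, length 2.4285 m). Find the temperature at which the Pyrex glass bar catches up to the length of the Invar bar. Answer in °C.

Equal length when α₁L₁ΔT − α₂L₂ΔT = L₂ − L₁ = 1.90×10⁻³ m
α₁L₁ = 7.76512×10⁻⁶, α₂L₂ = 2.08851×10⁻⁶ → Δ(αL) = 5.67661×10⁻⁶ m/K
ΔT = 1.90×10⁻³ / 5.67661×10⁻⁶ = 334.707 K, so T = 26.2 + 334.707 = 360.907 °C

T = 360.9 °C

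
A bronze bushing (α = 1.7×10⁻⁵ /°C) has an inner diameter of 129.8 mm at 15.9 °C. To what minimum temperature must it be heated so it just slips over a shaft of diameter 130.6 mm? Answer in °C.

Required Δd = 130.6 − 129.8 = 0.8 mm
Δd = αd₀ΔT ⇒ ΔT = Δd/(αd₀) = 0.8 / (1.7×10⁻⁵ × 129.8) = 362.55 K
T_min = 15.9 + 362.55 = 378.45 °C

T = 378 °C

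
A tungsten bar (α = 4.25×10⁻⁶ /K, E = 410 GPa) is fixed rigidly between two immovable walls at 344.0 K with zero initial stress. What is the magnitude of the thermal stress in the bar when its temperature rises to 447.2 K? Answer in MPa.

σ = 180 MPa

Fully constrained: the free strain ε = αΔT is blocked, so σ = Eε = EαΔT.
|ΔT| = 103.2 K
σ = 410×10⁹ × 4.25×10⁻⁶ × 103.2 = 1.80×10⁸ Pa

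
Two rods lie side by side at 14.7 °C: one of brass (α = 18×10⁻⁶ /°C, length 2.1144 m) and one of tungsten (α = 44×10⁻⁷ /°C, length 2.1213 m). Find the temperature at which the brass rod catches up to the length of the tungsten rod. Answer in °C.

T = 254.9 °C

Equal length when α₁L₁ΔT − α₂L₂ΔT = L₂ − L₁ = 6.90×10⁻³ m
α₁L₁ = 3.80592×10⁻⁵, α₂L₂ = 9.33372×10⁻⁶ → Δ(αL) = 2.872548×10⁻⁵ m/K
ΔT = 6.90×10⁻³ / 2.872548×10⁻⁵ = 240.205 K, so T = 14.7 + 240.205 = 254.905 °C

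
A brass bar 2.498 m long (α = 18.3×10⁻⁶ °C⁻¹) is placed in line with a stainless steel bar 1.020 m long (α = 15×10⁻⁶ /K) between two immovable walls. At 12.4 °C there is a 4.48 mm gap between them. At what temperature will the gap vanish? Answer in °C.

Gap closes when ΔL₁ + ΔL₂ = 4.48 mm = 4.48×10⁻³ m
(α₁L₁ + α₂L₂)ΔT = g
α₁L₁ + α₂L₂ = 18.3×10⁻⁶×2.498 + 15×10⁻⁶×1.020 = 6.10134×10⁻⁵ m/K
ΔT = 4.48×10⁻³ / 6.10134×10⁻⁵ = 73.426 K
T = 12.4 + 73.426 = 85.826 °C

T = 85.8 °C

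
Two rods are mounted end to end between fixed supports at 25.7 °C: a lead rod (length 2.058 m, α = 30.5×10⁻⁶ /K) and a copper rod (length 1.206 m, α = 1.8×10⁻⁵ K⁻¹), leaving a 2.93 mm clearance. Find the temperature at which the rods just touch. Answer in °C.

α₁L₁ = 6.2769×10⁻⁵ m/K, α₂L₂ = 2.1708×10⁻⁵ m/K → total 8.4477×10⁻⁵ m/K
ΔT = g/(α₁L₁+α₂L₂) = 2.93×10⁻³ / 8.4477×10⁻⁵ = 34.684 K
T = 25.7 + 34.684 = 60.384 °C

T = 60.4 °C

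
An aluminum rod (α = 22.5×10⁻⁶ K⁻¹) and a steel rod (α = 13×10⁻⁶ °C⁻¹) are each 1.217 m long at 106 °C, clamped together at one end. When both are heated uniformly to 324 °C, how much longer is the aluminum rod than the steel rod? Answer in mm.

ΔT = 218 K
aluminum: ΔL = 22.5×10⁻⁶ × 1.217 m × 218 = 5.9694×10⁻³ m = 5.9694 mm
steel: ΔL = 13×10⁻⁶ × 1.217 m × 218 = 3.4490×10⁻³ m = 3.4490 mm
difference = 5.9694 − 3.4490 = 2.5204 mm

2.52 mm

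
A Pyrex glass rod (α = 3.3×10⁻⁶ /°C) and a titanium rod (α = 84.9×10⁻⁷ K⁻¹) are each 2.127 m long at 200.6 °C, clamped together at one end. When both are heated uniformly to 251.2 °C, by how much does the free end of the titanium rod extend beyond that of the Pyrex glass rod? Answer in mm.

0.559 mm

ΔT = 50.6 K
Pyrex glass: ΔL = 3.3×10⁻⁶ × 2.127 m × 50.6 = 3.5517×10⁻⁴ m = 0.35517 mm
titanium: ΔL = 84.9×10⁻⁷ × 2.127 m × 50.6 = 9.1375×10⁻⁴ m = 0.91375 mm
difference = 0.91375 − 0.35517 = 0.55858 mm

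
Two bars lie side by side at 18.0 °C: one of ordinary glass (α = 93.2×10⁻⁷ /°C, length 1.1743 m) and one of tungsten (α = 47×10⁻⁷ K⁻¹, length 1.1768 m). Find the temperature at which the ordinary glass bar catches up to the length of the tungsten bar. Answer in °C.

T = 479.8 °C

Equal length when α₁L₁ΔT − α₂L₂ΔT = L₂ − L₁ = 2.50×10⁻³ m
α₁L₁ = 1.0944476×10⁻⁵, α₂L₂ = 5.53096×10⁻⁶ → Δ(αL) = 5.413516×10⁻⁶ m/K
ΔT = 2.50×10⁻³ / 5.413516×10⁻⁶ = 461.807 K, so T = 18.0 + 461.807 = 479.807 °C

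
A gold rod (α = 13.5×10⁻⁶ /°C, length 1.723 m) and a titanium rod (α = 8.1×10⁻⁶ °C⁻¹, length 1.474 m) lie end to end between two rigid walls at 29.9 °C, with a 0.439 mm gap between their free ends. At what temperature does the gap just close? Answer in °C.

Gap closes when ΔL₁ + ΔL₂ = 0.439 mm = 4.39×10⁻⁴ m
(α₁L₁ + α₂L₂)ΔT = g
α₁L₁ + α₂L₂ = 13.5×10⁻⁶×1.723 + 8.1×10⁻⁶×1.474 = 3.51999×10⁻⁵ m/K
ΔT = 4.39×10⁻⁴ / 3.51999×10⁻⁵ = 12.472 K
T = 29.9 + 12.472 = 42.372 °C

T = 42.4 °C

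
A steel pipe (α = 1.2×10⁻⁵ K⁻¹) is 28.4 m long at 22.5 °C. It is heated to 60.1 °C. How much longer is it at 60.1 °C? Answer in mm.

|ΔT| = |60.1 − 22.5| = 37.6 K
ΔL = αL₀ΔT = (1.2×10⁻⁵)(28.4)(37.6) = 1.28×10⁻² m

ΔL = 12.8 mm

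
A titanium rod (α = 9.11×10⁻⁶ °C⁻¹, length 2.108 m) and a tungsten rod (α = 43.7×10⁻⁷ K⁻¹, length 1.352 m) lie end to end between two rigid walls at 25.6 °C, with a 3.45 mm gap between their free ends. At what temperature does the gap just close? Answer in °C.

Gap closes when ΔL₁ + ΔL₂ = 3.45 mm = 3.45×10⁻³ m
(α₁L₁ + α₂L₂)ΔT = g
α₁L₁ + α₂L₂ = 9.11×10⁻⁶×2.108 + 43.7×10⁻⁷×1.352 = 2.511212×10⁻⁵ m/K
ΔT = 3.45×10⁻³ / 2.511212×10⁻⁵ = 137.38 K
T = 25.6 + 137.38 = 162.98 °C

T = 163 °C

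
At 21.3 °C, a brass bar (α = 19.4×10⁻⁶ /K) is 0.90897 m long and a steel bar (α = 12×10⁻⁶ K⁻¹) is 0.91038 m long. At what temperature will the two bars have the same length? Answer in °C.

L₁(1 + α₁ΔT) = L₂(1 + α₂ΔT) ⇒ ΔT = (L₂ − L₁)/(α₁L₁ − α₂L₂)
L₂ − L₁ = 0.91038 − 0.90897 = 1.41×10⁻³ m
α₁L₁ − α₂L₂ = 19.4×10⁻⁶×0.90897 − 12×10⁻⁶×0.91038 = 6.709458×10⁻⁶ m/K
ΔT = 1.41×10⁻³ / 6.709458×10⁻⁶ = 210.151 K
T = 21.3 + 210.151 = 231.451 °C

T = 231.5 °C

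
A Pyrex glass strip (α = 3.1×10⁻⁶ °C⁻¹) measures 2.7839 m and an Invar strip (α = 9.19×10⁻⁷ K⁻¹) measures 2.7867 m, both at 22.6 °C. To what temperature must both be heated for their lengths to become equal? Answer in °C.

L₁(1 + α₁ΔT) = L₂(1 + α₂ΔT) ⇒ ΔT = (L₂ − L₁)/(α₁L₁ − α₂L₂)
L₂ − L₁ = 2.7867 − 2.7839 = 2.80×10⁻³ m
α₁L₁ − α₂L₂ = 3.1×10⁻⁶×2.7839 − 9.19×10⁻⁷×2.7867 = 6.0691127×10⁻⁶ m/K
ΔT = 2.80×10⁻³ / 6.0691127×10⁻⁶ = 461.352 K
T = 22.6 + 461.352 = 483.952 °C

T = 484.0 °C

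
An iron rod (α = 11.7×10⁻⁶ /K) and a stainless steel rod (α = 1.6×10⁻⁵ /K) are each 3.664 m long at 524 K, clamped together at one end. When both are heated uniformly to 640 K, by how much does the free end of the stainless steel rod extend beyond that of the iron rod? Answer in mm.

ΔT = 116 K
iron: ΔL = 11.7×10⁻⁶ × 3.664 m × 116 = 4.9728×10⁻³ m = 4.9728 mm
stainless steel: ΔL = 1.6×10⁻⁵ × 3.664 m × 116 = 6.8004×10⁻³ m = 6.8004 mm
difference = 6.8004 − 4.9728 = 1.8276 mm

1.83 mm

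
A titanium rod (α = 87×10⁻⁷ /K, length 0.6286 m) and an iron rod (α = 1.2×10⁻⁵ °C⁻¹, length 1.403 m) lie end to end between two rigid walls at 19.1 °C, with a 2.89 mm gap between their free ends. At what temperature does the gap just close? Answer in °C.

α₁L₁ = 5.46882×10⁻⁶ m/K, α₂L₂ = 1.6836×10⁻⁵ m/K → total 2.230482×10⁻⁵ m/K
ΔT = g/(α₁L₁+α₂L₂) = 2.89×10⁻³ / 2.230482×10⁻⁵ = 129.57 K
T = 19.1 + 129.57 = 148.67 °C

T = 149 °C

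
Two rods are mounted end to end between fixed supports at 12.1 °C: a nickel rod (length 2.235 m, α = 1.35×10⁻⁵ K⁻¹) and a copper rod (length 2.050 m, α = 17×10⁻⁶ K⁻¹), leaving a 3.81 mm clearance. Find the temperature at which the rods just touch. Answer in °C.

α₁L₁ = 3.01725×10⁻⁵ m/K, α₂L₂ = 3.485×10⁻⁵ m/K → total 6.50225×10⁻⁵ m/K
ΔT = g/(α₁L₁+α₂L₂) = 3.81×10⁻³ / 6.50225×10⁻⁵ = 58.595 K
T = 12.1 + 58.595 = 70.695 °C

T = 70.7 °C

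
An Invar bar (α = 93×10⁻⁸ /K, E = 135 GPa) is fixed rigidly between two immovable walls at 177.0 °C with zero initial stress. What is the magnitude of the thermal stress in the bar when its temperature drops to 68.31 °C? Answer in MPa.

Fully constrained: the free strain ε = αΔT is blocked, so σ = Eε = EαΔT.
|ΔT| = 108.69 K
σ = 135×10⁹ × 93×10⁻⁸ × 108.69 = 1.36×10⁷ Pa

σ = 13.6 MPa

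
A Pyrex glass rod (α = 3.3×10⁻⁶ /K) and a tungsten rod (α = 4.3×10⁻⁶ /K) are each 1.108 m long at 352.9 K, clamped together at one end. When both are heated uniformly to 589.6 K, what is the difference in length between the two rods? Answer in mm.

0.262 mm

ΔT = 236.7 K
Pyrex glass: ΔL = 3.3×10⁻⁶ × 1.108 m × 236.7 = 8.6547×10⁻⁴ m = 0.86547 mm
tungsten: ΔL = 4.3×10⁻⁶ × 1.108 m × 236.7 = 1.1277×10⁻³ m = 1.1277 mm
difference = 1.1277 − 0.86547 = 0.26223 mm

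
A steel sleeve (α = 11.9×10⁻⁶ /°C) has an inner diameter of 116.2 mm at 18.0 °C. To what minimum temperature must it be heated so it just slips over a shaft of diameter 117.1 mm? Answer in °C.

Required Δd = 117.1 − 116.2 = 0.9 mm
Δd = αd₀ΔT ⇒ ΔT = Δd/(αd₀) = 0.9 / (11.9×10⁻⁶ × 116.2) = 650.86 K
T_min = 18.0 + 650.86 = 668.86 °C

T = 669 °C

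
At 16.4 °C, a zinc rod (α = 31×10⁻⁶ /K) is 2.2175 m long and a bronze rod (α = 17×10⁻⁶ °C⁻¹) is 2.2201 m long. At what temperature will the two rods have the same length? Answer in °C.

Equal length when α₁L₁ΔT − α₂L₂ΔT = L₂ − L₁ = 2.60×10⁻³ m
α₁L₁ = 6.87425×10⁻⁵, α₂L₂ = 3.77417×10⁻⁵ → Δ(αL) = 3.10008×10⁻⁵ m/K
ΔT = 2.60×10⁻³ / 3.10008×10⁻⁵ = 83.869 K, so T = 16.4 + 83.869 = 100.269 °C

T = 100.3 °C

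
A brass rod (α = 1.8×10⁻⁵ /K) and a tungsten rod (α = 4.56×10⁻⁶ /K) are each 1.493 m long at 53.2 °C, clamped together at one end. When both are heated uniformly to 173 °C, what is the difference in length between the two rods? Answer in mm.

ΔT = 119.8 K
brass: ΔL = 1.8×10⁻⁵ × 1.493 m × 119.8 = 3.2195×10⁻³ m = 3.2195 mm
tungsten: ΔL = 4.56×10⁻⁶ × 1.493 m × 119.8 = 8.1561×10⁻⁴ m = 0.81561 mm
difference = 3.2195 − 0.81561 = 2.40389 mm

2.40 mm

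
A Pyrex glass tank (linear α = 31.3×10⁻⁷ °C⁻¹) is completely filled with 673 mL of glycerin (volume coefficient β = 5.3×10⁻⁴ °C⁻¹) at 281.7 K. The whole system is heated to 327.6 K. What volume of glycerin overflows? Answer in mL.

16.1 mL

The tank also expands: β_container ≈ 3α = 9.39×10⁻⁶ /K
Net overflow = V₀(β_liq − 3α_cont)ΔT
β − 3α = 5.30×10⁻⁴ − 9.39×10⁻⁶ = 5.2061×10⁻⁴ /K; ΔT = 45.9 K
ΔV = 673 × 5.2061×10⁻⁴ × 45.9 = 16.1 mL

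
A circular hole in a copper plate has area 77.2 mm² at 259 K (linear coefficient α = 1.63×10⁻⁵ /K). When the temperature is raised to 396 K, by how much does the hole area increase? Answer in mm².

Area coefficient ≈ 2α; |ΔT| = 137 K
ΔA = 2αA₀ΔT = 2(1.63×10⁻⁵)(77.2)(137) = 0.345 mm²

ΔA = 0.345 mm²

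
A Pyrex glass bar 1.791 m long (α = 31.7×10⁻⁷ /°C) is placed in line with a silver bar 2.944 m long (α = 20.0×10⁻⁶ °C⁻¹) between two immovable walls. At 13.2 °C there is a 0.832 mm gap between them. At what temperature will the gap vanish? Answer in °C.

T = 26.1 °C

Gap closes when ΔL₁ + ΔL₂ = 0.832 mm = 8.32×10⁻⁴ m
(α₁L₁ + α₂L₂)ΔT = g
α₁L₁ + α₂L₂ = 31.7×10⁻⁷×1.791 + 20.0×10⁻⁶×2.944 = 6.455747×10⁻⁵ m/K
ΔT = 8.32×10⁻⁴ / 6.455747×10⁻⁵ = 12.888 K
T = 13.2 + 12.888 = 26.088 °C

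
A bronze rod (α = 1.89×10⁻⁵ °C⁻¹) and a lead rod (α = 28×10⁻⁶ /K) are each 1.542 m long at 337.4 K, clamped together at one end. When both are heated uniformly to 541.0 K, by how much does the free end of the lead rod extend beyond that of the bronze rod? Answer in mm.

ΔT = 203.6 K
bronze: ΔL = 1.89×10⁻⁵ × 1.542 m × 203.6 = 5.9337×10⁻³ m = 5.9337 mm
lead: ΔL = 28×10⁻⁶ × 1.542 m × 203.6 = 8.7906×10⁻³ m = 8.7906 mm
difference = 8.7906 − 5.9337 = 2.8569 mm

2.86 mm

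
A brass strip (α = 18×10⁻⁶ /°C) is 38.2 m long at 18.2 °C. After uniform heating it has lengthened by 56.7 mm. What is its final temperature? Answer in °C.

T = 101 °C

ΔL = αL₀ΔT ⇒ ΔT = ΔL / (αL₀)
ΔT = 56.7×10⁻³ m / (18×10⁻⁶ × 38.2 m) = 82.46 K
T = 18.2 + 82.46 = 100.66 °C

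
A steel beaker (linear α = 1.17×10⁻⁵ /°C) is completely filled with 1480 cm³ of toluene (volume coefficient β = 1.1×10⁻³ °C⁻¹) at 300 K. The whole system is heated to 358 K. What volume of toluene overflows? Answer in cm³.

The beaker also expands: β_container ≈ 3α = 3.51×10⁻⁵ /K
Net overflow = V₀(β_liq − 3α_cont)ΔT
β − 3α = 1.10×10⁻³ − 3.51×10⁻⁵ = 1.0649×10⁻³ /K; ΔT = 58 K
ΔV = 1480 × 1.0649×10⁻³ × 58 = 91.4 cm³

91.4 cm³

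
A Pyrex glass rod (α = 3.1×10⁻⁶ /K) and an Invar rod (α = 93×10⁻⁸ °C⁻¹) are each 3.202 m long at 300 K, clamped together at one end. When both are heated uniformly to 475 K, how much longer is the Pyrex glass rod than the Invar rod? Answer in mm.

1.22 mm

ΔT = 175 K
Pyrex glass: ΔL = 3.1×10⁻⁶ × 3.202 m × 175 = 1.7371×10⁻³ m = 1.7371 mm
Invar: ΔL = 93×10⁻⁸ × 3.202 m × 175 = 5.2113×10⁻⁴ m = 0.52113 mm
difference = 1.7371 − 0.52113 = 1.21597 mm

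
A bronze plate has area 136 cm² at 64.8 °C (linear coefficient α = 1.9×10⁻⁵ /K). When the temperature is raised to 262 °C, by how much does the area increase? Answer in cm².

ΔA = 1.02 cm²

Area coefficient ≈ 2α; |ΔT| = 197.2 K
ΔA = 2αA₀ΔT = 2(1.9×10⁻⁵)(136)(197.2) = 1.02 cm²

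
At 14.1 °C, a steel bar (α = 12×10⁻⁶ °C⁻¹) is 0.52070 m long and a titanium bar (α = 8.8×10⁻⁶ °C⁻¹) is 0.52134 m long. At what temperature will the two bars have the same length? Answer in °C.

Equal length when α₁L₁ΔT − α₂L₂ΔT = L₂ − L₁ = 6.40×10⁻⁴ m
α₁L₁ = 6.2484×10⁻⁶, α₂L₂ = 4.587792×10⁻⁶ → Δ(αL) = 1.660608×10⁻⁶ m/K
ΔT = 6.40×10⁻⁴ / 1.660608×10⁻⁶ = 385.401 K, so T = 14.1 + 385.401 = 399.501 °C

T = 399.5 °C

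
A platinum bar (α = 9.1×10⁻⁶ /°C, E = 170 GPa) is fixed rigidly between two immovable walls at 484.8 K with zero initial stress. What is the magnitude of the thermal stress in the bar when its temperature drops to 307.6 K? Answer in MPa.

σ = 274 MPa

Fully constrained: the free strain ε = αΔT is blocked, so σ = Eε = EαΔT.
|ΔT| = 177.2 K
σ = 170×10⁹ × 9.1×10⁻⁶ × 177.2 = 2.74×10⁸ Pa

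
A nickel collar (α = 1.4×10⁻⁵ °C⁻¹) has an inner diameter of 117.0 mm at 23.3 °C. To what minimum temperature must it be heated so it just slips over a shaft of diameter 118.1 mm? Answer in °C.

Required Δd = 118.1 − 117.0 = 1.1 mm
Δd = αd₀ΔT ⇒ ΔT = Δd/(αd₀) = 1.1 / (1.4×10⁻⁵ × 117.0) = 671.55 K
T_min = 23.3 + 671.55 = 694.85 °C

T = 695 °C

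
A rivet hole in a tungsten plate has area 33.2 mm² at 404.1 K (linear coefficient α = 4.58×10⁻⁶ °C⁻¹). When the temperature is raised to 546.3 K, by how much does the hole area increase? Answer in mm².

Area coefficient ≈ 2α; |ΔT| = 142.2 K
ΔA = 2αA₀ΔT = 2(4.58×10⁻⁶)(33.2)(142.2) = 0.0432 mm²

ΔA = 0.0432 mm²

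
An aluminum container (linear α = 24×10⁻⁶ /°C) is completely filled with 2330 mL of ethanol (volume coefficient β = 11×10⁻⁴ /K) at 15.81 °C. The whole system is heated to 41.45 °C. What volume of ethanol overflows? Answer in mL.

61.4 mL

The container also expands: β_container ≈ 3α = 7.2×10⁻⁵ /K
Net overflow = V₀(β_liq − 3α_cont)ΔT
β − 3α = 1.10×10⁻³ − 7.2×10⁻⁵ = 1.028×10⁻³ /K; ΔT = 25.64 K
ΔV = 2330 × 1.028×10⁻³ × 25.64 = 61.4 mL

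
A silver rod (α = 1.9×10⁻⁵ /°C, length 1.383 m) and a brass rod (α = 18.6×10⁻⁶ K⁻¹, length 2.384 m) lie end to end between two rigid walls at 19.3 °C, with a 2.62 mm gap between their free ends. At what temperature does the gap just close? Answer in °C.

T = 56.4 °C

α₁L₁ = 2.6277×10⁻⁵ m/K, α₂L₂ = 4.43424×10⁻⁵ m/K → total 7.06194×10⁻⁵ m/K
ΔT = g/(α₁L₁+α₂L₂) = 2.62×10⁻³ / 7.06194×10⁻⁵ = 37.100 K
T = 19.3 + 37.100 = 56.400 °C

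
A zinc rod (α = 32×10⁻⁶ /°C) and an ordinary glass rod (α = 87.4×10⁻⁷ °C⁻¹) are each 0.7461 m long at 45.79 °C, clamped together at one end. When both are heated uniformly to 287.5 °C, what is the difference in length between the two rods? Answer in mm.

4.19 mm

ΔT = 241.71 K
zinc: ΔL = 32×10⁻⁶ × 0.7461 m × 241.71 = 5.7709×10⁻³ m = 5.7709 mm
ordinary glass: ΔL = 87.4×10⁻⁷ × 0.7461 m × 241.71 = 1.5762×10⁻³ m = 1.5762 mm
difference = 5.7709 − 1.5762 = 4.1947 mm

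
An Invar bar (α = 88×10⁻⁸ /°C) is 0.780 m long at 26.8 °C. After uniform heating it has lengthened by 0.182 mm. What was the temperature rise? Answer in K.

ΔL = αL₀ΔT ⇒ ΔT = ΔL / (αL₀)
ΔT = 0.182×10⁻³ m / (88×10⁻⁸ × 0.780 m) = 265.15 K

ΔT = 265 K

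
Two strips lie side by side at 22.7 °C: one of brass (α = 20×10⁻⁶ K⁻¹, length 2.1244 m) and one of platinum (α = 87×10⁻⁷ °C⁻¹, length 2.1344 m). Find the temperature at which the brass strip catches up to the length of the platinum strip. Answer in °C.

L₁(1 + α₁ΔT) = L₂(1 + α₂ΔT) ⇒ ΔT = (L₂ − L₁)/(α₁L₁ − α₂L₂)
L₂ − L₁ = 2.1344 − 2.1244 = 1.00×10⁻² m
α₁L₁ − α₂L₂ = 20×10⁻⁶×2.1244 − 87×10⁻⁷×2.1344 = 2.391872×10⁻⁵ m/K
ΔT = 1.00×10⁻² / 2.391872×10⁻⁵ = 418.083 K
T = 22.7 + 418.083 = 440.783 °C

T = 440.8 °C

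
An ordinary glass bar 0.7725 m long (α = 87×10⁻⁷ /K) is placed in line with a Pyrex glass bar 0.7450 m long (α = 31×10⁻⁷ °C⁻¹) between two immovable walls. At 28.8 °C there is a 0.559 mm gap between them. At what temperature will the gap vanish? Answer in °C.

α₁L₁ = 6.72075×10⁻⁶ m/K, α₂L₂ = 2.3095×10⁻⁶ m/K → total 9.03025×10⁻⁶ m/K
ΔT = g/(α₁L₁+α₂L₂) = 5.59×10⁻⁴ / 9.03025×10⁻⁶ = 61.903 K
T = 28.8 + 61.903 = 90.703 °C

T = 90.7 °C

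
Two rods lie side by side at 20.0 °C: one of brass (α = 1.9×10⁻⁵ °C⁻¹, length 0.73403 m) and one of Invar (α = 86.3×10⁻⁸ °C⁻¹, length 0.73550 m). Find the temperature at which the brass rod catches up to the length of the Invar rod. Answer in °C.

Equal length when α₁L₁ΔT − α₂L₂ΔT = L₂ − L₁ = 1.47×10⁻³ m
α₁L₁ = 1.394657×10⁻⁵, α₂L₂ = 6.347365×10⁻⁷ → Δ(αL) = 1.33118335×10⁻⁵ m/K
ΔT = 1.47×10⁻³ / 1.33118335×10⁻⁵ = 110.428 K, so T = 20.0 + 110.428 = 130.428 °C

T = 130.4 °C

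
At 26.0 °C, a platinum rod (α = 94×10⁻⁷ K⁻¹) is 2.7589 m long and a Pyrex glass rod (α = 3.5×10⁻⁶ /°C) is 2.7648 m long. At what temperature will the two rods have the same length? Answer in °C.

T = 388.9 °C

Equal length when α₁L₁ΔT − α₂L₂ΔT = L₂ − L₁ = 5.90×10⁻³ m
α₁L₁ = 2.593366×10⁻⁵, α₂L₂ = 9.6768×10⁻⁶ → Δ(αL) = 1.625686×10⁻⁵ m/K
ΔT = 5.90×10⁻³ / 1.625686×10⁻⁵ = 362.924 K, so T = 26.0 + 362.924 = 388.924 °C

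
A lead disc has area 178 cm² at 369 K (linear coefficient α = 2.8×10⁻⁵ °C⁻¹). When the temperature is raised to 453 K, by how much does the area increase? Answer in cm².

Area coefficient ≈ 2α; |ΔT| = 84 K
ΔA = 2αA₀ΔT = 2(2.8×10⁻⁵)(178)(84) = 0.837 cm²

ΔA = 0.837 cm²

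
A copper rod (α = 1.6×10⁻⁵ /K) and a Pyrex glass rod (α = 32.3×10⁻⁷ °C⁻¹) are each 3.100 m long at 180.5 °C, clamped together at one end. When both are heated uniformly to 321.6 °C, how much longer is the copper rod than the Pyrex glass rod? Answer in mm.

ΔT = 141.1 K
copper: ΔL = 1.6×10⁻⁵ × 3.100 m × 141.1 = 6.9986×10⁻³ m = 6.9986 mm
Pyrex glass: ΔL = 32.3×10⁻⁷ × 3.100 m × 141.1 = 1.4128×10⁻³ m = 1.4128 mm
difference = 6.9986 − 1.4128 = 5.5858 mm

5.59 mm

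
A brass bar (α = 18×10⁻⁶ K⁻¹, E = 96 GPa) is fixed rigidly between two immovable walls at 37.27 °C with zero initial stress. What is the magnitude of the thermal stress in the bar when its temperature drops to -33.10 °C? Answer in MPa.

Fully constrained: the free strain ε = αΔT is blocked, so σ = Eε = EαΔT.
|ΔT| = 70.37 K
σ = 96.0×10⁹ × 18×10⁻⁶ × 70.37 = 1.22×10⁸ Pa

σ = 122 MPa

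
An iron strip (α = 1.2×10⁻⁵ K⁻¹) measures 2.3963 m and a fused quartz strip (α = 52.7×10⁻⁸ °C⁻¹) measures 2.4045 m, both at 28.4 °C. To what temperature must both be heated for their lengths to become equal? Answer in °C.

T = 326.7 °C

Equal length when α₁L₁ΔT − α₂L₂ΔT = L₂ − L₁ = 8.20×10⁻³ m
α₁L₁ = 2.87556×10⁻⁵, α₂L₂ = 1.2671715×10⁻⁶ → Δ(αL) = 2.74884285×10⁻⁵ m/K
ΔT = 8.20×10⁻³ / 2.74884285×10⁻⁵ = 298.307 K, so T = 28.4 + 298.307 = 326.707 °C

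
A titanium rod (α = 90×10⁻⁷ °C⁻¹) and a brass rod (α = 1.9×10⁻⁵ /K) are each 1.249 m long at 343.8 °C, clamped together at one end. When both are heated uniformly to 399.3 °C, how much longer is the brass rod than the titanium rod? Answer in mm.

0.693 mm

ΔT = 55.5 K
titanium: ΔL = 90×10⁻⁷ × 1.249 m × 55.5 = 6.2388×10⁻⁴ m = 0.62388 mm
brass: ΔL = 1.9×10⁻⁵ × 1.249 m × 55.5 = 1.3171×10⁻³ m = 1.3171 mm
difference = 1.3171 − 0.62388 = 0.69322 mm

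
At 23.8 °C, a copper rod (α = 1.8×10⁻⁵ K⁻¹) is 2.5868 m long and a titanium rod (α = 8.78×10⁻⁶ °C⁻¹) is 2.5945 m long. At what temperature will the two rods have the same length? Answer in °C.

T = 347.6 °C

L₁(1 + α₁ΔT) = L₂(1 + α₂ΔT) ⇒ ΔT = (L₂ − L₁)/(α₁L₁ − α₂L₂)
L₂ − L₁ = 2.5945 − 2.5868 = 7.70×10⁻³ m
α₁L₁ − α₂L₂ = 1.8×10⁻⁵×2.5868 − 8.78×10⁻⁶×2.5945 = 2.378269×10⁻⁵ m/K
ΔT = 7.70×10⁻³ / 2.378269×10⁻⁵ = 323.765 K
T = 23.8 + 323.765 = 347.565 °C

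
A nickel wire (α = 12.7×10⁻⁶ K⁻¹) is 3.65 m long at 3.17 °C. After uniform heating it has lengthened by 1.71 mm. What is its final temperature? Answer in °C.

T = 40.1 °C

ΔL = αL₀ΔT ⇒ ΔT = ΔL / (αL₀)
ΔT = 1.71×10⁻³ m / (12.7×10⁻⁶ × 3.65 m) = 36.889 K
T = 3.17 + 36.889 = 40.059 °C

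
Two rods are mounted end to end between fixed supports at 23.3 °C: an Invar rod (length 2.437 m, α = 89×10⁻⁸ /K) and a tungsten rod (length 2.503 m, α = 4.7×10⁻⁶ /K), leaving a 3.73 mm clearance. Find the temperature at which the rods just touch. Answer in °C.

T = 291 °C

Gap closes when ΔL₁ + ΔL₂ = 3.73 mm = 3.73×10⁻³ m
(α₁L₁ + α₂L₂)ΔT = g
α₁L₁ + α₂L₂ = 89×10⁻⁸×2.437 + 4.7×10⁻⁶×2.503 = 1.393303×10⁻⁵ m/K
ΔT = 3.73×10⁻³ / 1.393303×10⁻⁵ = 267.71 K
T = 23.3 + 267.71 = 291.01 °C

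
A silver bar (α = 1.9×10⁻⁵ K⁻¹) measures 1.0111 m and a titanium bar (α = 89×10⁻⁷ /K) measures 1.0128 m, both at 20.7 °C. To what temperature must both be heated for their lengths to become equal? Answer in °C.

Equal length when α₁L₁ΔT − α₂L₂ΔT = L₂ − L₁ = 1.70×10⁻³ m
α₁L₁ = 1.92109×10⁻⁵, α₂L₂ = 9.01392×10⁻⁶ → Δ(αL) = 1.019698×10⁻⁵ m/K
ΔT = 1.70×10⁻³ / 1.019698×10⁻⁵ = 166.716 K, so T = 20.7 + 166.716 = 187.416 °C

T = 187.4 °C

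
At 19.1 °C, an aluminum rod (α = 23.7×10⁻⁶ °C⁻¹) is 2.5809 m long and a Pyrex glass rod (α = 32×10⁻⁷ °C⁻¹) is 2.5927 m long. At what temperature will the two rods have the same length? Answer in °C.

L₁(1 + α₁ΔT) = L₂(1 + α₂ΔT) ⇒ ΔT = (L₂ − L₁)/(α₁L₁ − α₂L₂)
L₂ − L₁ = 2.5927 − 2.5809 = 1.18×10⁻² m
α₁L₁ − α₂L₂ = 23.7×10⁻⁶×2.5809 − 32×10⁻⁷×2.5927 = 5.287069×10⁻⁵ m/K
ΔT = 1.18×10⁻² / 5.287069×10⁻⁵ = 223.186 K
T = 19.1 + 223.186 = 242.286 °C

T = 242.3 °C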